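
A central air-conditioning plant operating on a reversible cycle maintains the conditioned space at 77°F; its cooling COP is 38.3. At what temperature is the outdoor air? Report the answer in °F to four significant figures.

91.01 °F

COP_R = T_C/(T_H − T_C) gives T_H − T_C = T_C/COP.
With T_C = 298.15 K, T_H = 298.15 × (1 + 1/38.3) = 305.93 K.
Converting, 305.93 K = 91.01°F.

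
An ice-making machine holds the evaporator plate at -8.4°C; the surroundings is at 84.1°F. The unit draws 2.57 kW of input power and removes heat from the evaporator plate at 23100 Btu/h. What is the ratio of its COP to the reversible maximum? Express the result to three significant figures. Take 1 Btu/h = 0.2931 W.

Converting, Q̇_C = 23100 Btu/h = 6.771 kW, so COP_actual = Q̇_C/Ẇ = 6.771/2.570 = 2.634.
In absolute terms T_C = 264.75 K and T_H = 302.09 K, so ΔT = 37.34 K.
COP_Carnot = T_C/ΔT = 264.75/37.34 = 7.089.
η_II = COP_actual/COP_Carnot = 2.634/7.089 = 0.3716.

0.372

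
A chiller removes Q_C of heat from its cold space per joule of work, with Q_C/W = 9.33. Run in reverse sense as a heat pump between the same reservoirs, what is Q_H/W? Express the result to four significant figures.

10.33

The first law on one cycle gives Q_H = Q_C + W, so Q_H/W = Q_C/W + 1.
COP_HP = COP_R + 1 = 9.33 + 1 = 10.33.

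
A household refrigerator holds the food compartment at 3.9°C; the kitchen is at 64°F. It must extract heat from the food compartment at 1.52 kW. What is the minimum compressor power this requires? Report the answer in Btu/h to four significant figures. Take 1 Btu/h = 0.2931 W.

259.8 Btu/h

In absolute terms T_C = 277.05 K and T_H = 290.93 K, so ΔT = 13.88 K.
COP_Carnot = T_C/ΔT = 277.05/13.88 = 19.96.
Ẇ_min = Q̇/COP_Carnot = 1.520/19.96 = 0.07614 kW = 259.8 Btu/h.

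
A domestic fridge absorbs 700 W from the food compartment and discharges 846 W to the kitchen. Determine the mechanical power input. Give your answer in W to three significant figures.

146 W

For a cyclic device the first law requires Q̇_H = Q̇_C + Ẇ.
Ẇ = Q̇_H − Q̇_C = 146.0 W.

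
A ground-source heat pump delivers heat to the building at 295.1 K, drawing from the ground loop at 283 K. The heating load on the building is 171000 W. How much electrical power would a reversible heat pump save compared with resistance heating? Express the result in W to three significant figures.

The reservoir spacing is ΔT = 295.1 − 283 = 12.10 K.
COP_Carnot = T_H/ΔT = 295.10/12.10 = 24.39.
Resistance heating needs Ẇ_res = Q̇_H = 171000 W; the reversible heat pump needs only Ẇ_hp = Q̇_H/COP = 7012 W.
Saving = 171000 − 7012 = 164000 W.

164000 W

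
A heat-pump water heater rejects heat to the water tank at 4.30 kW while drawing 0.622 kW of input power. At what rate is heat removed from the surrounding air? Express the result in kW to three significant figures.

3.68 kW

For a cyclic device the first law requires Q̇_H = Q̇_C + Ẇ.
Q̇_C = Q̇_H − Ẇ = 3.678 kW.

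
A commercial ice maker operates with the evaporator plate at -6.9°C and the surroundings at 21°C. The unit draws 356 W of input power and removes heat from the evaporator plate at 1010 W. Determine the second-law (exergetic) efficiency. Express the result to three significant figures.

0.297

COP_actual = Q̇_C/Ẇ = 1010/356.0 = 2.837.
In absolute terms T_C = 266.25 K and T_H = 294.15 K, so ΔT = 27.90 K.
COP_Carnot = T_C/ΔT = 266.25/27.90 = 9.543.
η_II = COP_actual/COP_Carnot = 2.837/9.543 = 0.2973.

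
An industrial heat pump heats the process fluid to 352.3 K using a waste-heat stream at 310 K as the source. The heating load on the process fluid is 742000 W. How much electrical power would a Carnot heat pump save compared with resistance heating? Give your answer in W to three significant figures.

The reservoir spacing is ΔT = 352.3 − 310 = 42.30 K.
COP_Carnot = T_H/ΔT = 352.30/42.30 = 8.329.
Resistance heating needs Ẇ_res = Q̇_H = 742000 W; the reversible heat pump needs only Ẇ_hp = Q̇_H/COP = 89090 W.
Saving = 742000 − 89090 = 652900 W.

653000 W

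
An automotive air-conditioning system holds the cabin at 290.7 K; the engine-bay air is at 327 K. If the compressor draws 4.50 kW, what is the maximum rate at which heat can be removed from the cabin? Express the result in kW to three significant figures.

36.0 kW

The reservoir spacing is ΔT = 327 − 290.7 = 36.30 K.
COP_Carnot = T_C/ΔT = 290.70/36.30 = 8.008.
Q̇_max = COP_Carnot × Ẇ = 8.008 × 4.500 kW = 36.04 kW.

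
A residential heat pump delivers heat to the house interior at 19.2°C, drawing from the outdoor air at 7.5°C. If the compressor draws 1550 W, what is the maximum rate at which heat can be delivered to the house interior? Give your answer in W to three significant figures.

38700 W

In absolute terms T_C = 280.65 K and T_H = 292.35 K, so ΔT = 11.70 K.
COP_Carnot = T_H/ΔT = 292.35/11.70 = 24.99.
Q̇_max = COP_Carnot × Ẇ = 24.99 × 1550 W = 38730 W.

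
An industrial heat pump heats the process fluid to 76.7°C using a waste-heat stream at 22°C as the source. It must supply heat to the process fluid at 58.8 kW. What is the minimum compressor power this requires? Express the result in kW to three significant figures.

In absolute terms T_C = 295.15 K and T_H = 349.85 K, so ΔT = 54.70 K.
COP_Carnot = T_H/ΔT = 349.85/54.70 = 6.396.
Ẇ_min = Q̇/COP_Carnot = 58.80/6.396 = 9.194 kW.

9.19 kW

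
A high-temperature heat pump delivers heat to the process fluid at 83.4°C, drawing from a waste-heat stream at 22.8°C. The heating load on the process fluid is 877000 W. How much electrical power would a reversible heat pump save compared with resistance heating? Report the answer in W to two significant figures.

In absolute terms T_C = 295.95 K and T_H = 356.55 K, so ΔT = 60.60 K.
COP_Carnot = T_H/ΔT = 356.55/60.60 = 5.884.
Resistance heating needs Ẇ_res = Q̇_H = 877000 W; the reversible heat pump needs only Ẇ_hp = Q̇_H/COP = 149100 W.
Saving = 877000 − 149100 = 727900 W.

730000 W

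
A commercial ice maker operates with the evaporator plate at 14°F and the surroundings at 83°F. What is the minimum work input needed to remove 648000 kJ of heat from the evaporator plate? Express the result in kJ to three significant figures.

In absolute terms T_C = 263.15 K and T_H = 301.48 K, so ΔT = 38.33 K.
The reversible limit is COP_R = T_C/ΔT = 6.865, so W_min = Q_C/COP = Q_C·ΔT/T_C.
W_min = 648000 × 38.33/263.15 = 94390 kJ.

94400 kJ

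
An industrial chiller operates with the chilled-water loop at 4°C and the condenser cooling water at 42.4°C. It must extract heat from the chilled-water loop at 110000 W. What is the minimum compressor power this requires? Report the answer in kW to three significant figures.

15.2 kW

In absolute terms T_C = 277.15 K and T_H = 315.55 K, so ΔT = 38.40 K.
COP_Carnot = T_C/ΔT = 277.15/38.40 = 7.217.
Ẇ_min = Q̇/COP_Carnot = 110000/7.217 = 15240 W = 15.24 kW.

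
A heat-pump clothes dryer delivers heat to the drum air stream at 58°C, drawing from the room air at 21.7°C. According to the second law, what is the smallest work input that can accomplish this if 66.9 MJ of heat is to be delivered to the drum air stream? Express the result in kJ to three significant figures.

7330 kJ

In absolute terms T_C = 294.85 K and T_H = 331.15 K, so ΔT = 36.30 K.
The reversible limit is COP_HP = T_H/ΔT = 9.123, so W_min = Q_H/COP = Q_H·ΔT/T_H.
W_min = 66.90 × 36.30/331.15 = 7.333 MJ = 7333 kJ.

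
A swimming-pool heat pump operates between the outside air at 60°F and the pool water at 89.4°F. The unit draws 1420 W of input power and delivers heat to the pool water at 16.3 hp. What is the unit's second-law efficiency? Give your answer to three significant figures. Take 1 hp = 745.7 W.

Converting, Q̇_H = 16.30 hp = 12150 W, so COP_actual = Q̇_H/Ẇ = 12150/1420 = 8.560.
In absolute terms T_C = 288.71 K and T_H = 305.04 K, so ΔT = 16.33 K.
COP_Carnot = T_H/ΔT = 305.04/16.33 = 18.68.
η_II = COP_actual/COP_Carnot = 8.560/18.68 = 0.4583.

0.458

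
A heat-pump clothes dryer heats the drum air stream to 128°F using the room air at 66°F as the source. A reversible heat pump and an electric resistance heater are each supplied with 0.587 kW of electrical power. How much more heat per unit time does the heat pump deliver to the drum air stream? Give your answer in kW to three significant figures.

4.98 kW

In absolute terms T_C = 292.04 K and T_H = 326.48 K, so ΔT = 34.44 K.
COP_Carnot = T_H/ΔT = 326.48/34.44 = 9.479.
The heat pump delivers Q̇_H = COP × Ẇ = 5.564 kW; the resistance heater delivers Ẇ = 0.5870 kW.
Extra = (COP − 1)·Ẇ = 4.977 kW.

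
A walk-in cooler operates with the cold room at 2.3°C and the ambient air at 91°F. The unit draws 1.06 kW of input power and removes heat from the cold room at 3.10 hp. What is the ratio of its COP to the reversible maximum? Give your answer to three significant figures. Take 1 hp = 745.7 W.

Converting, Q̇_C = 3.100 hp = 2.312 kW, so COP_actual = Q̇_C/Ẇ = 2.312/1.060 = 2.181.
In absolute terms T_C = 275.45 K and T_H = 305.93 K, so ΔT = 30.48 K.
COP_Carnot = T_C/ΔT = 275.45/30.48 = 9.038.
η_II = COP_actual/COP_Carnot = 2.181/9.038 = 0.2413.

0.241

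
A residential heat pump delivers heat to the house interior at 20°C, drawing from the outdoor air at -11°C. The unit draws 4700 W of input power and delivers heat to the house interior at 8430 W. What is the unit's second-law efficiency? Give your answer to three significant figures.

0.190

COP_actual = Q̇_H/Ẇ = 8430/4700 = 1.794.
In absolute terms T_C = 262.15 K and T_H = 293.15 K, so ΔT = 31.00 K.
COP_Carnot = T_H/ΔT = 293.15/31.00 = 9.456.
η_II = COP_actual/COP_Carnot = 1.794/9.456 = 0.1897.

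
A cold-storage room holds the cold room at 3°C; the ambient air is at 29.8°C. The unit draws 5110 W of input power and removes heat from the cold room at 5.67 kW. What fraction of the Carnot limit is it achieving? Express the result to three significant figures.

0.108

Converting, Q̇_C = 5.670 kW = 5670 W, so COP_actual = Q̇_C/Ẇ = 5670/5110 = 1.110.
In absolute terms T_C = 276.15 K and T_H = 302.95 K, so ΔT = 26.80 K.
COP_Carnot = T_C/ΔT = 276.15/26.80 = 10.30.
η_II = COP_actual/COP_Carnot = 1.110/10.30 = 0.1077.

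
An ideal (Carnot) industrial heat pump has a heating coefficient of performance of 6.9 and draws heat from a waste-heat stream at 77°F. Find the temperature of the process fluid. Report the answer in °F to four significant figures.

COP_HP = T_H/(T_H − T_C) rearranges to T_H = COP·T_C/(COP − 1).
With T_C = 298.15 K, T_H = 6.9 × 298.15/5.900 = 348.68 K.
Converting, 348.68 K = 167.96°F.

168.0 °F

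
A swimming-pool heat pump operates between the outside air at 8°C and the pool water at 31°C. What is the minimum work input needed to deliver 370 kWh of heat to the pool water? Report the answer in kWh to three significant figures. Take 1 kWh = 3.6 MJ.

28.0 kWh

In absolute terms T_C = 281.15 K and T_H = 304.15 K, so ΔT = 23.00 K.
The reversible limit is COP_HP = T_H/ΔT = 13.22, so W_min = Q_H/COP = Q_H·ΔT/T_H.
W_min = 370.0 × 23.00/304.15 = 27.98 kWh.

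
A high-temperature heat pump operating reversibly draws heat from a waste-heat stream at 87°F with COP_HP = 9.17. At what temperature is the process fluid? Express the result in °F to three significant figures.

154 °F

COP_HP = T_H/(T_H − T_C) rearranges to T_H = COP·T_C/(COP − 1).
With T_C = 303.71 K, T_H = 9.17 × 303.71/8.170 = 340.88 K.
Converting, 340.88 K = 153.91°F.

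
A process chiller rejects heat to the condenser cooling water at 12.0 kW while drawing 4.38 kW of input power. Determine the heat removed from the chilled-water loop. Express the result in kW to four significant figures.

7.620 kW

For a cyclic device the first law requires Q̇_H = Q̇_C + Ẇ.
Q̇_C = Q̇_H − Ẇ = 7.620 kW.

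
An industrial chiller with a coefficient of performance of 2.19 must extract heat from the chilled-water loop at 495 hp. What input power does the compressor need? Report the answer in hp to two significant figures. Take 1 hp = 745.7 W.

230 hp

Ẇ = Q̇_C/COP = 495.0/2.19 = 226.0 hp.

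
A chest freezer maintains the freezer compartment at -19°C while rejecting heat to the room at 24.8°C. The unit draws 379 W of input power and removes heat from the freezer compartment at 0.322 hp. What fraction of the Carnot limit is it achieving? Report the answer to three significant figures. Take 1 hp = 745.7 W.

Converting, Q̇_C = 0.3220 hp = 240.1 W, so COP_actual = Q̇_C/Ẇ = 240.1/379.0 = 0.6335.
In absolute terms T_C = 254.15 K and T_H = 297.95 K, so ΔT = 43.80 K.
COP_Carnot = T_C/ΔT = 254.15/43.80 = 5.803.
η_II = COP_actual/COP_Carnot = 0.6335/5.803 = 0.1092.

0.109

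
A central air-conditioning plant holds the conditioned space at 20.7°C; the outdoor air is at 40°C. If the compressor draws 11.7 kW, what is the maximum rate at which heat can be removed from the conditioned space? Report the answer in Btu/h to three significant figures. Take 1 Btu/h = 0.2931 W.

In absolute terms T_C = 293.85 K and T_H = 313.15 K, so ΔT = 19.30 K.
COP_Carnot = T_C/ΔT = 293.85/19.30 = 15.23.
Q̇_max = COP_Carnot × Ẇ = 15.23 × 11.70 kW = 178.1 kW = 607800 Btu/h.

608000 Btu/h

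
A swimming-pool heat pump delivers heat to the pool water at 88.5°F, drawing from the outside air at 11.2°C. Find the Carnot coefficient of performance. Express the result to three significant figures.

In absolute terms T_C = 284.35 K and T_H = 304.54 K, so ΔT = 20.19 K.
For a reversible cycle, COP_Carnot = T_H/ΔT = 304.54/20.19 = 15.08.

15.1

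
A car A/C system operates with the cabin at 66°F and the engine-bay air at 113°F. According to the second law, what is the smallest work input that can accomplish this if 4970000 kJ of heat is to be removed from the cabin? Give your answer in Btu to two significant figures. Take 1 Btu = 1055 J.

In absolute terms T_C = 292.04 K and T_H = 318.15 K, so ΔT = 26.11 K.
The reversible limit is COP_R = T_C/ΔT = 11.18, so W_min = Q_C/COP = Q_C·ΔT/T_C.
W_min = 4970000 × 26.11/292.04 = 444400 kJ = 421200 Btu.

420000 Btu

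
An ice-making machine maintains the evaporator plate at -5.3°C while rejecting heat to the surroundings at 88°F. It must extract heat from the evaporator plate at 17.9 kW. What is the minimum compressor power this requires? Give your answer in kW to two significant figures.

In absolute terms T_C = 267.85 K and T_H = 304.26 K, so ΔT = 36.41 K.
COP_Carnot = T_C/ΔT = 267.85/36.41 = 7.356.
Ẇ_min = Q̇/COP_Carnot = 17.90/7.356 = 2.433 kW.

2.4 kW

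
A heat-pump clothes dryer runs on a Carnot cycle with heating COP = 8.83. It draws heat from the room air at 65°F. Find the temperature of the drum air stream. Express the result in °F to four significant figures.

COP_HP = T_H/(T_H − T_C) rearranges to T_H = COP·T_C/(COP − 1).
With T_C = 291.48 K, T_H = 8.83 × 291.48/7.830 = 328.71 K.
Converting, 328.71 K = 132.01°F.

132.0 °F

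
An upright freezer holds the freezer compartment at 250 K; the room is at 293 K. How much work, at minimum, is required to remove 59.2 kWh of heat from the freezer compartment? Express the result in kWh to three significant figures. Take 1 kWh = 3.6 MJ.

The reservoir spacing is ΔT = 293 − 250 = 43.00 K.
The reversible limit is COP_R = T_C/ΔT = 5.814, so W_min = Q_C/COP = Q_C·ΔT/T_C.
W_min = 59.20 × 43.00/250.00 = 10.18 kWh.

10.2 kWh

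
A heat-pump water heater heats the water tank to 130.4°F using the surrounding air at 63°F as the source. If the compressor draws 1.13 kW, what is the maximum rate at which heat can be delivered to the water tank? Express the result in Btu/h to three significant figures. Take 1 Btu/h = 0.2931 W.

33800 Btu/h

In absolute terms T_C = 290.37 K and T_H = 327.82 K, so ΔT = 37.44 K.
COP_Carnot = T_H/ΔT = 327.82/37.44 = 8.755.
Q̇_max = COP_Carnot × Ẇ = 8.755 × 1.130 kW = 9.893 kW = 33750 Btu/h.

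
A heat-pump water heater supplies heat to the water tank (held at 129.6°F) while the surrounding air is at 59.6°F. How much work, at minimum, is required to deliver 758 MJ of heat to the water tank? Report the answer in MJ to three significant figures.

90.0 MJ

In absolute terms T_C = 288.48 K and T_H = 327.37 K, so ΔT = 38.89 K.
The reversible limit is COP_HP = T_H/ΔT = 8.418, so W_min = Q_H/COP = Q_H·ΔT/T_H.
W_min = 758.0 × 38.89/327.37 = 90.04 MJ.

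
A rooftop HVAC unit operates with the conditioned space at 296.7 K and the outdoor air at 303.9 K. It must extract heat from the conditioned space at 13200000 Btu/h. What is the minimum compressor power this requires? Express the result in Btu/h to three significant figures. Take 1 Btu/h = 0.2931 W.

320000 Btu/h

The reservoir spacing is ΔT = 303.9 − 296.7 = 7.200 K.
COP_Carnot = T_C/ΔT = 296.70/7.200 = 41.21.
Ẇ_min = Q̇/COP_Carnot = 13200000/41.21 = 320300 Btu/h.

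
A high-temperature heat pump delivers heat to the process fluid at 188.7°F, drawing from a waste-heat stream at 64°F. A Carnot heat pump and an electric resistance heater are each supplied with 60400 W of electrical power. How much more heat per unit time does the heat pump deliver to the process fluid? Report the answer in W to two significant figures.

250000 W

In absolute terms T_C = 290.93 K and T_H = 360.21 K, so ΔT = 69.28 K.
COP_Carnot = T_H/ΔT = 360.21/69.28 = 5.199.
The heat pump delivers Q̇_H = COP × Ẇ = 314000 W; the resistance heater delivers Ẇ = 60400 W.
Extra = (COP − 1)·Ẇ = 253600 W.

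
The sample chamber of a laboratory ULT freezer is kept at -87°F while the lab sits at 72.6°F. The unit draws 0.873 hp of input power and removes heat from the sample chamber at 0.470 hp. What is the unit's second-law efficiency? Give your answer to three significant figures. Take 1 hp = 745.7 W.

COP_actual = Q̇_C/Ẇ = 0.4700/0.8730 = 0.5384.
In absolute terms T_C = 207.04 K and T_H = 295.71 K, so ΔT = 88.67 K.
COP_Carnot = T_C/ΔT = 207.04/88.67 = 2.335.
η_II = COP_actual/COP_Carnot = 0.5384/2.335 = 0.2306.

0.231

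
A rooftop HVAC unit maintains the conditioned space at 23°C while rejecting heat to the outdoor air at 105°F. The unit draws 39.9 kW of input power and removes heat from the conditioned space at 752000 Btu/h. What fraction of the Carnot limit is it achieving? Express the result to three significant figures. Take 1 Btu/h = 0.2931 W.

Converting, Q̇_C = 752000 Btu/h = 220.4 kW, so COP_actual = Q̇_C/Ẇ = 220.4/39.90 = 5.524.
In absolute terms T_C = 296.15 K and T_H = 313.71 K, so ΔT = 17.56 K.
COP_Carnot = T_C/ΔT = 296.15/17.56 = 16.87.
η_II = COP_actual/COP_Carnot = 5.524/16.87 = 0.3275.

0.327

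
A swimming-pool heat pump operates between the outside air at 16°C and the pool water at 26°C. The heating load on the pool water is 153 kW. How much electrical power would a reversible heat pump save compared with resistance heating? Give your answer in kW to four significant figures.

147.9 kW

In absolute terms T_C = 289.15 K and T_H = 299.15 K, so ΔT = 10.00 K.
COP_Carnot = T_H/ΔT = 299.15/10.00 = 29.92.
Resistance heating needs Ẇ_res = Q̇_H = 153.0 kW; the reversible heat pump needs only Ẇ_hp = Q̇_H/COP = 5.114 kW.
Saving = 153.0 − 5.114 = 147.9 kW.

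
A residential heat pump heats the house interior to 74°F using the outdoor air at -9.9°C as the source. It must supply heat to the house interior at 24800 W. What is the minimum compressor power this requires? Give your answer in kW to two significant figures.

In absolute terms T_C = 263.25 K and T_H = 296.48 K, so ΔT = 33.23 K.
COP_Carnot = T_H/ΔT = 296.48/33.23 = 8.921.
Ẇ_min = Q̇/COP_Carnot = 24800/8.921 = 2780 W = 2.780 kW.

2.8 kW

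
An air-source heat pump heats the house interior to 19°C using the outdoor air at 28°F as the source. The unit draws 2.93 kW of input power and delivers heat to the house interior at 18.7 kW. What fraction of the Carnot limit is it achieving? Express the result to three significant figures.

0.464

COP_actual = Q̇_H/Ẇ = 18.70/2.930 = 6.382.
In absolute terms T_C = 270.93 K and T_H = 292.15 K, so ΔT = 21.22 K.
COP_Carnot = T_H/ΔT = 292.15/21.22 = 13.77.
η_II = COP_actual/COP_Carnot = 6.382/13.77 = 0.4636.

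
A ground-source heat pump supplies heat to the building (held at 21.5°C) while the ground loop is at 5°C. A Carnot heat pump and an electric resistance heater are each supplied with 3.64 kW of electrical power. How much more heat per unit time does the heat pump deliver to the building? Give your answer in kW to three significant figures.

61.4 kW

In absolute terms T_C = 278.15 K and T_H = 294.65 K, so ΔT = 16.50 K.
COP_Carnot = T_H/ΔT = 294.65/16.50 = 17.86.
The heat pump delivers Q̇_H = COP × Ẇ = 65.00 kW; the resistance heater delivers Ẇ = 3.640 kW.
Extra = (COP − 1)·Ẇ = 61.36 kW.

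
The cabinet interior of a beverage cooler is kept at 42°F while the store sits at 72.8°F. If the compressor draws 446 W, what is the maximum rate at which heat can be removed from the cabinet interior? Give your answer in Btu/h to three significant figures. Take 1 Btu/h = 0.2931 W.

In absolute terms T_C = 278.71 K and T_H = 295.82 K, so ΔT = 17.11 K.
COP_Carnot = T_C/ΔT = 278.71/17.11 = 16.29.
Q̇_max = COP_Carnot × Ẇ = 16.29 × 446.0 W = 7264 W = 24780 Btu/h.

24800 Btu/h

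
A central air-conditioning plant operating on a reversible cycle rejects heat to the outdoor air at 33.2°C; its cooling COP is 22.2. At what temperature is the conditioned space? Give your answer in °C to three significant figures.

For a Carnot refrigerator COP_R = T_C/(T_H − T_C), so T_C = COP·T_H/(1 + COP).
With T_H = 306.35 K, T_C = 22.2 × 306.35/23.20 = 293.15 K.
Converting, 293.15 K = 20.00°C.

20.0 °C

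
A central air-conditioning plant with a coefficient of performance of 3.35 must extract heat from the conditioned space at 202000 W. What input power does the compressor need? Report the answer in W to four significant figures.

Ẇ = Q̇_C/COP = 202000/3.35 = 60300 W.

60300 W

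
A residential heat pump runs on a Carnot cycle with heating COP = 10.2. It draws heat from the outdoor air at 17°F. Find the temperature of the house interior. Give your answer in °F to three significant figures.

COP_HP = T_H/(T_H − T_C) rearranges to T_H = COP·T_C/(COP − 1).
With T_C = 264.82 K, T_H = 10.2 × 264.82/9.200 = 293.60 K.
Converting, 293.60 K = 68.81°F.

68.8 °F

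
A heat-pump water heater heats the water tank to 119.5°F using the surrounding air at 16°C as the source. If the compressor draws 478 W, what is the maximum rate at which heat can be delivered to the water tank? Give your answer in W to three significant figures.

4720 W

In absolute terms T_C = 289.15 K and T_H = 321.76 K, so ΔT = 32.61 K.
COP_Carnot = T_H/ΔT = 321.76/32.61 = 9.867.
Q̇_max = COP_Carnot × Ẇ = 9.867 × 478.0 W = 4716 W.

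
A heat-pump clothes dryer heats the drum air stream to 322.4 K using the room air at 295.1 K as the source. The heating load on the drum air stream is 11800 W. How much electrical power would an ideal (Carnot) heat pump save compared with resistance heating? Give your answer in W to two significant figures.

The reservoir spacing is ΔT = 322.4 − 295.1 = 27.30 K.
COP_Carnot = T_H/ΔT = 322.40/27.30 = 11.81.
Resistance heating needs Ẇ_res = Q̇_H = 11800 W; the reversible heat pump needs only Ẇ_hp = Q̇_H/COP = 999.2 W.
Saving = 11800 − 999.2 = 10800 W.

11000 W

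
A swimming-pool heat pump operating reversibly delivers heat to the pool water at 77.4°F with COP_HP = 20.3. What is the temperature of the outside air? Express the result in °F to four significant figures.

50.94 °F

COP_HP = T_H/(T_H − T_C) gives T_H − T_C = T_H/COP.
With T_H = 298.37 K, T_C = 298.37 × (1 − 1/20.3) = 283.67 K.
Converting, 283.67 K = 50.94°F.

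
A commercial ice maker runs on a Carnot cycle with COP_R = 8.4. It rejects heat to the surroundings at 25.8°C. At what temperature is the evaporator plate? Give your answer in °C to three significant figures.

For a Carnot refrigerator COP_R = T_C/(T_H − T_C), so T_C = COP·T_H/(1 + COP).
With T_H = 298.95 K, T_C = 8.4 × 298.95/9.400 = 267.15 K.
Converting, 267.15 K = -6.00°C.

-6.00 °C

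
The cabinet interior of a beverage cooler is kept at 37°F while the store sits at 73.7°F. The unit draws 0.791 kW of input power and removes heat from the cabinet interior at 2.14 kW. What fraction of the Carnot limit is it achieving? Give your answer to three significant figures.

0.200

COP_actual = Q̇_C/Ẇ = 2.140/0.7910 = 2.705.
In absolute terms T_C = 275.93 K and T_H = 296.32 K, so ΔT = 20.39 K.
COP_Carnot = T_C/ΔT = 275.93/20.39 = 13.53.
η_II = COP_actual/COP_Carnot = 2.705/13.53 = 0.1999.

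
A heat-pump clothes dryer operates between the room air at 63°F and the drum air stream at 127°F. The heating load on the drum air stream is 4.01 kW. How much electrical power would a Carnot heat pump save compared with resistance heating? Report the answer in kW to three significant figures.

In absolute terms T_C = 290.37 K and T_H = 325.93 K, so ΔT = 35.56 K.
COP_Carnot = T_H/ΔT = 325.93/35.56 = 9.167.
Resistance heating needs Ẇ_res = Q̇_H = 4.010 kW; the reversible heat pump needs only Ẇ_hp = Q̇_H/COP = 0.4375 kW.
Saving = 4.010 − 0.4375 = 3.573 kW.

3.57 kW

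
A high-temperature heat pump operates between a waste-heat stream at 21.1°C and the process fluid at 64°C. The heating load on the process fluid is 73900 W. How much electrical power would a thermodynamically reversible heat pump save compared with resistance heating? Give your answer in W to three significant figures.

In absolute terms T_C = 294.25 K and T_H = 337.15 K, so ΔT = 42.90 K.
COP_Carnot = T_H/ΔT = 337.15/42.90 = 7.859.
Resistance heating needs Ẇ_res = Q̇_H = 73900 W; the reversible heat pump needs only Ẇ_hp = Q̇_H/COP = 9403 W.
Saving = 73900 − 9403 = 64500 W.

64500 W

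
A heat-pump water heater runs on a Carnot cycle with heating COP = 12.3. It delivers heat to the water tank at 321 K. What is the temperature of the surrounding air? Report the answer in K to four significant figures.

COP_HP = T_H/(T_H − T_C) gives T_H − T_C = T_H/COP.
With T_H = 321.00 K, T_C = 321.00 × (1 − 1/12.3) = 294.90 K.

294.9 K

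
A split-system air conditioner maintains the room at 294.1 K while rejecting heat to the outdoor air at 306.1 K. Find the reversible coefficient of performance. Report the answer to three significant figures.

The reservoir spacing is ΔT = 306.1 − 294.1 = 12.00 K.
For a reversible cycle, COP_Carnot = T_C/ΔT = 294.10/12.00 = 24.51.

24.5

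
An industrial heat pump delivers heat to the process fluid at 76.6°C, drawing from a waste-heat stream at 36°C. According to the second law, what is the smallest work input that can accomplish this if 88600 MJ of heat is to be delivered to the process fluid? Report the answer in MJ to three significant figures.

In absolute terms T_C = 309.15 K and T_H = 349.75 K, so ΔT = 40.60 K.
The reversible limit is COP_HP = T_H/ΔT = 8.615, so W_min = Q_H/COP = Q_H·ΔT/T_H.
W_min = 88600 × 40.60/349.75 = 10280 MJ.

10300 MJ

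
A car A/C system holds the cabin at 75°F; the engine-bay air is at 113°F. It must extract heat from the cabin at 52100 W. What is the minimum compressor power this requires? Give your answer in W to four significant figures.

In absolute terms T_C = 297.04 K and T_H = 318.15 K, so ΔT = 21.11 K.
COP_Carnot = T_C/ΔT = 297.04/21.11 = 14.07.
Ẇ_min = Q̇/COP_Carnot = 52100/14.07 = 3703 W.

3703 W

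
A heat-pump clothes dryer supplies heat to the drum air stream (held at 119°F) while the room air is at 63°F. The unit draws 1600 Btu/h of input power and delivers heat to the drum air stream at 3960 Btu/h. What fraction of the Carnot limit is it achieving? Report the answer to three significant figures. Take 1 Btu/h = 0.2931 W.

COP_actual = Q̇_H/Ẇ = 3960/1600 = 2.475.
In absolute terms T_C = 290.37 K and T_H = 321.48 K, so ΔT = 31.11 K.
COP_Carnot = T_H/ΔT = 321.48/31.11 = 10.33.
η_II = COP_actual/COP_Carnot = 2.475/10.33 = 0.2395.

0.240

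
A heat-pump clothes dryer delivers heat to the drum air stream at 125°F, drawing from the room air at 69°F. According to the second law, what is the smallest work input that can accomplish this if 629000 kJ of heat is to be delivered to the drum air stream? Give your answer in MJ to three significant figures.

60.2 MJ

In absolute terms T_C = 293.71 K and T_H = 324.82 K, so ΔT = 31.11 K.
The reversible limit is COP_HP = T_H/ΔT = 10.44, so W_min = Q_H/COP = Q_H·ΔT/T_H.
W_min = 629000 × 31.11/324.82 = 60250 kJ = 60.25 MJ.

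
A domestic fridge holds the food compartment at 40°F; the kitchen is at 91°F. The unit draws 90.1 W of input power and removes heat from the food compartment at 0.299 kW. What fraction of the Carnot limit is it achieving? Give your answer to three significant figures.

Converting, Q̇_C = 0.2990 kW = 299.0 W, so COP_actual = Q̇_C/Ẇ = 299.0/90.10 = 3.319.
In absolute terms T_C = 277.59 K and T_H = 305.93 K, so ΔT = 28.33 K.
COP_Carnot = T_C/ΔT = 277.59/28.33 = 9.797.
η_II = COP_actual/COP_Carnot = 3.319/9.797 = 0.3387.

0.339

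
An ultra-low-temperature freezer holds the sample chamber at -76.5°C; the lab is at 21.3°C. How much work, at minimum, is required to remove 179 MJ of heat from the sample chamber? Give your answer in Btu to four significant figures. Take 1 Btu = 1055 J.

In absolute terms T_C = 196.65 K and T_H = 294.45 K, so ΔT = 97.80 K.
The reversible limit is COP_R = T_C/ΔT = 2.011, so W_min = Q_C/COP = Q_C·ΔT/T_C.
W_min = 179.0 × 97.80/196.65 = 89.02 MJ = 84380 Btu.

84380 Btu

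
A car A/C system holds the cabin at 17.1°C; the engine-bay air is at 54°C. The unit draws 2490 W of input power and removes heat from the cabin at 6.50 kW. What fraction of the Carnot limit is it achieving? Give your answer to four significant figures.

Converting, Q̇_C = 6.500 kW = 6500 W, so COP_actual = Q̇_C/Ẇ = 6500/2490 = 2.610.
In absolute terms T_C = 290.25 K and T_H = 327.15 K, so ΔT = 36.90 K.
COP_Carnot = T_C/ΔT = 290.25/36.90 = 7.866.
η_II = COP_actual/COP_Carnot = 2.610/7.866 = 0.3319.

0.3319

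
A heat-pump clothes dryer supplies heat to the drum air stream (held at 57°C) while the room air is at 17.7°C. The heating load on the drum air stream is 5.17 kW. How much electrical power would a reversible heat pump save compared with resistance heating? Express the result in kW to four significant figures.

4.555 kW

In absolute terms T_C = 290.85 K and T_H = 330.15 K, so ΔT = 39.30 K.
COP_Carnot = T_H/ΔT = 330.15/39.30 = 8.401.
Resistance heating needs Ẇ_res = Q̇_H = 5.170 kW; the reversible heat pump needs only Ẇ_hp = Q̇_H/COP = 0.6154 kW.
Saving = 5.170 − 0.6154 = 4.555 kW.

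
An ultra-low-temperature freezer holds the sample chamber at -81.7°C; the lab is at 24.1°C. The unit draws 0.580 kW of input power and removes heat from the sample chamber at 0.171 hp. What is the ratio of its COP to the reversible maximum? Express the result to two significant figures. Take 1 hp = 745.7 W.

Converting, Q̇_C = 0.1710 hp = 0.1275 kW, so COP_actual = Q̇_C/Ẇ = 0.1275/0.5800 = 0.2199.
In absolute terms T_C = 191.45 K and T_H = 297.25 K, so ΔT = 105.8 K.
COP_Carnot = T_C/ΔT = 191.45/105.8 = 1.810.
η_II = COP_actual/COP_Carnot = 0.2199/1.810 = 0.1215.

0.12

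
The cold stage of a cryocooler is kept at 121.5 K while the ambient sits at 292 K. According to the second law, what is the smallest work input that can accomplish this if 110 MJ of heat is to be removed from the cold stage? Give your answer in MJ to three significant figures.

The reservoir spacing is ΔT = 292 − 121.5 = 170.5 K.
The reversible limit is COP_R = T_C/ΔT = 0.7126, so W_min = Q_C/COP = Q_C·ΔT/T_C.
W_min = 110.0 × 170.5/121.50 = 154.4 MJ.

154 MJ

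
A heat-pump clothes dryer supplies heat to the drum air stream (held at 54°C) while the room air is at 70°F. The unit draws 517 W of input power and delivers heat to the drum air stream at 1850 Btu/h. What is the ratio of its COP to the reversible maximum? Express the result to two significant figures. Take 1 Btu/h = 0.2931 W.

0.11

Converting, Q̇_H = 1850 Btu/h = 542.2 W, so COP_actual = Q̇_H/Ẇ = 542.2/517.0 = 1.049.
In absolute terms T_C = 294.26 K and T_H = 327.15 K, so ΔT = 32.89 K.
COP_Carnot = T_H/ΔT = 327.15/32.89 = 9.947.
η_II = COP_actual/COP_Carnot = 1.049/9.947 = 0.1054.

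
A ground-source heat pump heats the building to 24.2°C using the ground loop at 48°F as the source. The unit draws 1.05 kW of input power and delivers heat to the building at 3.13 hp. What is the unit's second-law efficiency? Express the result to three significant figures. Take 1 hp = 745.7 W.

Converting, Q̇_H = 3.130 hp = 2.334 kW, so COP_actual = Q̇_H/Ẇ = 2.334/1.050 = 2.223.
In absolute terms T_C = 282.04 K and T_H = 297.35 K, so ΔT = 15.31 K.
COP_Carnot = T_H/ΔT = 297.35/15.31 = 19.42.
η_II = COP_actual/COP_Carnot = 2.223/19.42 = 0.1145.

0.114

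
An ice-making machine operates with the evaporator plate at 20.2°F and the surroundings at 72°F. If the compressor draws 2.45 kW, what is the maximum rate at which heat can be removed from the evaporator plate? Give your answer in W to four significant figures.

22700 W

In absolute terms T_C = 266.59 K and T_H = 295.37 K, so ΔT = 28.78 K.
COP_Carnot = T_C/ΔT = 266.59/28.78 = 9.264.
Q̇_max = COP_Carnot × Ẇ = 9.264 × 2.450 kW = 22.70 kW = 22700 W.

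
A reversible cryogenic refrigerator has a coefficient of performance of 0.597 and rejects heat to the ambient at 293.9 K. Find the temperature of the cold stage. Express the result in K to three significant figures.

For a Carnot refrigerator COP_R = T_C/(T_H − T_C), so T_C = COP·T_H/(1 + COP).
With T_H = 293.90 K, T_C = 0.597 × 293.90/1.597 = 109.87 K.

110 K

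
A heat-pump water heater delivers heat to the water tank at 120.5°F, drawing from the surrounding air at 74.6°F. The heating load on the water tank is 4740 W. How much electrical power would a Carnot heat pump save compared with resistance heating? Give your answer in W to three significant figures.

4360 W

In absolute terms T_C = 296.82 K and T_H = 322.32 K, so ΔT = 25.50 K.
COP_Carnot = T_H/ΔT = 322.32/25.50 = 12.64.
Resistance heating needs Ẇ_res = Q̇_H = 4740 W; the reversible heat pump needs only Ẇ_hp = Q̇_H/COP = 375.0 W.
Saving = 4740 − 375.0 = 4365 W.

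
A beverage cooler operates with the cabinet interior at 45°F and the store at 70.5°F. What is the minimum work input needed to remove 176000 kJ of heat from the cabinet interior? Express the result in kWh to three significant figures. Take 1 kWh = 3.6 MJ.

In absolute terms T_C = 280.37 K and T_H = 294.54 K, so ΔT = 14.17 K.
The reversible limit is COP_R = T_C/ΔT = 19.79, so W_min = Q_C/COP = Q_C·ΔT/T_C.
W_min = 176000 × 14.17/280.37 = 8893 kJ = 2.470 kWh.

2.47 kWh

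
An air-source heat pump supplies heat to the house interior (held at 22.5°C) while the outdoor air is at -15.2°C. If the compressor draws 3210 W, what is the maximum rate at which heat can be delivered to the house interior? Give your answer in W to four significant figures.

In absolute terms T_C = 257.95 K and T_H = 295.65 K, so ΔT = 37.70 K.
COP_Carnot = T_H/ΔT = 295.65/37.70 = 7.842.
Q̇_max = COP_Carnot × Ẇ = 7.842 × 3210 W = 25170 W.

25170 W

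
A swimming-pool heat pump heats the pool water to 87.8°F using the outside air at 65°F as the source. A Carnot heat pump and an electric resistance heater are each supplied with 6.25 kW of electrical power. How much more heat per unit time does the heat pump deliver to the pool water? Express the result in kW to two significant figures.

In absolute terms T_C = 291.48 K and T_H = 304.15 K, so ΔT = 12.67 K.
COP_Carnot = T_H/ΔT = 304.15/12.67 = 24.01.
The heat pump delivers Q̇_H = COP × Ẇ = 150.1 kW; the resistance heater delivers Ẇ = 6.250 kW.
Extra = (COP − 1)·Ẇ = 143.8 kW.

140 kW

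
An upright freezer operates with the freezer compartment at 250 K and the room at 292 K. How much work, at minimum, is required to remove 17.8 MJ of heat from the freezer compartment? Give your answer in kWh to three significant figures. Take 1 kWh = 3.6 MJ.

0.831 kWh

The reservoir spacing is ΔT = 292 − 250 = 42.00 K.
The reversible limit is COP_R = T_C/ΔT = 5.952, so W_min = Q_C/COP = Q_C·ΔT/T_C.
W_min = 17.80 × 42.00/250.00 = 2.990 MJ = 0.8307 kWh.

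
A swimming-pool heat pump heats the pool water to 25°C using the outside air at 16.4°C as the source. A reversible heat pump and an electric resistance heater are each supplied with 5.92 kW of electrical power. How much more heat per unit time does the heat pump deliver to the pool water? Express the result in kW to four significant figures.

199.3 kW

In absolute terms T_C = 289.55 K and T_H = 298.15 K, so ΔT = 8.600 K.
COP_Carnot = T_H/ΔT = 298.15/8.600 = 34.67.
The heat pump delivers Q̇_H = COP × Ẇ = 205.2 kW; the resistance heater delivers Ẇ = 5.920 kW.
Extra = (COP − 1)·Ẇ = 199.3 kW.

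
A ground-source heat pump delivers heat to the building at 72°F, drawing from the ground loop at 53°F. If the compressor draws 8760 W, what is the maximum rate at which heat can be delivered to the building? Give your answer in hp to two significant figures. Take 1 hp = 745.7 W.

330 hp

In absolute terms T_C = 284.82 K and T_H = 295.37 K, so ΔT = 10.56 K.
COP_Carnot = T_H/ΔT = 295.37/10.56 = 27.98.
Q̇_max = COP_Carnot × Ẇ = 27.98 × 8760 W = 245100 W = 328.7 hp.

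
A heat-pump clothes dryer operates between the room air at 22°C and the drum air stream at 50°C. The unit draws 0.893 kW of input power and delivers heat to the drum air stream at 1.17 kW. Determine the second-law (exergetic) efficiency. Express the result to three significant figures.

0.114

COP_actual = Q̇_H/Ẇ = 1.170/0.8930 = 1.310.
In absolute terms T_C = 295.15 K and T_H = 323.15 K, so ΔT = 28.00 K.
COP_Carnot = T_H/ΔT = 323.15/28.00 = 11.54.
η_II = COP_actual/COP_Carnot = 1.310/11.54 = 0.1135.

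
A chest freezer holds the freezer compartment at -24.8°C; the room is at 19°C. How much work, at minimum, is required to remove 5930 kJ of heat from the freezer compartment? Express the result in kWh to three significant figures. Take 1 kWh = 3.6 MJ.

In absolute terms T_C = 248.35 K and T_H = 292.15 K, so ΔT = 43.80 K.
The reversible limit is COP_R = T_C/ΔT = 5.670, so W_min = Q_C/COP = Q_C·ΔT/T_C.
W_min = 5930 × 43.80/248.35 = 1046 kJ = 0.2905 kWh.

0.291 kWh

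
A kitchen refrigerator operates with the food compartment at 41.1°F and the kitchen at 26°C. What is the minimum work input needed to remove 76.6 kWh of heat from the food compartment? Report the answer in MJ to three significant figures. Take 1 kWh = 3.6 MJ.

In absolute terms T_C = 278.21 K and T_H = 299.15 K, so ΔT = 20.94 K.
The reversible limit is COP_R = T_C/ΔT = 13.28, so W_min = Q_C/COP = Q_C·ΔT/T_C.
W_min = 76.60 × 20.94/278.21 = 5.767 kWh = 20.76 MJ.

20.8 MJ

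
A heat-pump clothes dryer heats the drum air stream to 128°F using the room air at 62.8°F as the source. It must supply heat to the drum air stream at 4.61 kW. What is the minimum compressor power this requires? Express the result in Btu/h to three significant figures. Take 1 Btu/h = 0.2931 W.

1750 Btu/h

In absolute terms T_C = 290.26 K and T_H = 326.48 K, so ΔT = 36.22 K.
COP_Carnot = T_H/ΔT = 326.48/36.22 = 9.013.
Ẇ_min = Q̇/COP_Carnot = 4.610/9.013 = 0.5115 kW = 1745 Btu/h.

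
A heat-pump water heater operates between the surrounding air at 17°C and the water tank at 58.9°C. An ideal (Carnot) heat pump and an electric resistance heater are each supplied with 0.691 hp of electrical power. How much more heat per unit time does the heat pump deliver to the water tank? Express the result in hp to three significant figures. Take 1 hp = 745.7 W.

4.79 hp

In absolute terms T_C = 290.15 K and T_H = 332.05 K, so ΔT = 41.90 K.
COP_Carnot = T_H/ΔT = 332.05/41.90 = 7.925.
The heat pump delivers Q̇_H = COP × Ẇ = 5.476 hp; the resistance heater delivers Ẇ = 0.6910 hp.
Extra = (COP − 1)·Ẇ = 4.785 hp.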